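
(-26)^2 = 676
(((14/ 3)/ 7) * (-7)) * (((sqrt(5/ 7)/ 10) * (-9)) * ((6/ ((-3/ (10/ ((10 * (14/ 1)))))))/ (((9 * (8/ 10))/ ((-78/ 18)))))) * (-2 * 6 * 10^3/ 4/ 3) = -305.19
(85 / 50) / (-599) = -17 / 5990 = -0.00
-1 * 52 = -52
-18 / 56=-0.32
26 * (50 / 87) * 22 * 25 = 715000 / 87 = 8218.39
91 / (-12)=-91 / 12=-7.58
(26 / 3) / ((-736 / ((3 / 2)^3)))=-117 / 2944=-0.04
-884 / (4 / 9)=-1989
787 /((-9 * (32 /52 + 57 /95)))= -51155 /711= -71.95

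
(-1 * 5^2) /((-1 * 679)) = 25 /679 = 0.04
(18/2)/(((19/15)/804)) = 108540/19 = 5712.63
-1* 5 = -5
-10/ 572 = -5/ 286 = -0.02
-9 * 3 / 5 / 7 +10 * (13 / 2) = 2248 / 35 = 64.23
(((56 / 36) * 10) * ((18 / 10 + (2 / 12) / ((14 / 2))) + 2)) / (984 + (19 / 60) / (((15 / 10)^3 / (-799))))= 12045 / 184079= 0.07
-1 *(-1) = 1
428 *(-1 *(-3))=1284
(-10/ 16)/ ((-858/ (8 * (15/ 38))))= 25/ 10868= 0.00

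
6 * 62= 372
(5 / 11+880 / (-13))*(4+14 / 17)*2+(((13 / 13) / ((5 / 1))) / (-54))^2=-114953091569 / 177219900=-648.65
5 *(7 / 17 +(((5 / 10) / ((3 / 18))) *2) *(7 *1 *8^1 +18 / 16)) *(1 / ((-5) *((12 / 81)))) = -630045 / 272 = -2316.34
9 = 9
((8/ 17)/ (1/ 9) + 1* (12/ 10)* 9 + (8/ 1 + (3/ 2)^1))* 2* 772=3220012/ 85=37882.49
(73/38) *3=219/38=5.76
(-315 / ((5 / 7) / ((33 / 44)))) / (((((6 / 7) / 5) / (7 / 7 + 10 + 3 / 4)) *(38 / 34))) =-12332565 / 608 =-20283.82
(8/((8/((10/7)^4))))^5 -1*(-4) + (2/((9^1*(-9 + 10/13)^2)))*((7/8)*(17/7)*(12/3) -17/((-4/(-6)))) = 10336529013284142874222418/8221874911572238195041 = 1257.20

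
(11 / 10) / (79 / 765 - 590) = -1683 / 902542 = -0.00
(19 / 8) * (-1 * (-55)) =1045 / 8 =130.62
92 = 92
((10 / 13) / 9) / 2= 5 / 117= 0.04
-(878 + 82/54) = -23747/27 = -879.52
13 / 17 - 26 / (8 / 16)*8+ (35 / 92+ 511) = 150371 / 1564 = 96.15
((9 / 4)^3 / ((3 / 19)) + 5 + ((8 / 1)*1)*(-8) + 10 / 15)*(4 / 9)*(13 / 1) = 34463 / 432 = 79.78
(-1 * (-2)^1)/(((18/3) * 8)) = 1/24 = 0.04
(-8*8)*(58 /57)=-3712 /57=-65.12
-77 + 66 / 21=-517 / 7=-73.86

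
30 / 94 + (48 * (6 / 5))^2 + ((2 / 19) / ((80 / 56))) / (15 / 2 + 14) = 3185276321 / 959975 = 3318.08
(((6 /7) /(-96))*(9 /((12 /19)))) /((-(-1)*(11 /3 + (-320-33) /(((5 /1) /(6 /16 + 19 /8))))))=855 /1280048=0.00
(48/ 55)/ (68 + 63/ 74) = 3552/ 280225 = 0.01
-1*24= -24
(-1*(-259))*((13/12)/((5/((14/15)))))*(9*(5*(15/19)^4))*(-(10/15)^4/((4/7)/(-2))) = 82491500/130321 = 632.99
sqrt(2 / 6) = sqrt(3) / 3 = 0.58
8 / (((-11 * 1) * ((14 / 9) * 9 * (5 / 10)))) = -8 / 77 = -0.10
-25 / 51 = -0.49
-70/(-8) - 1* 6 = 11/4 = 2.75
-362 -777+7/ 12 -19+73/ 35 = -485239/ 420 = -1155.33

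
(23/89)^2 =529/7921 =0.07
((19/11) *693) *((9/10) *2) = 10773/5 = 2154.60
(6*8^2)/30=64/5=12.80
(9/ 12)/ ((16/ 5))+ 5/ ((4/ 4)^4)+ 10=975/ 64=15.23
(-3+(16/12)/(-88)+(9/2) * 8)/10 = 2177/660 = 3.30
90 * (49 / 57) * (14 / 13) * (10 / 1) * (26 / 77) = 58800 / 209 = 281.34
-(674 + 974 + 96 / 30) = -8256 / 5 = -1651.20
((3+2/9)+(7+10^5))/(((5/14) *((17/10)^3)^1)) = 2520257600/44217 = 56997.48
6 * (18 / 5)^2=1944 / 25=77.76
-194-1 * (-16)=-178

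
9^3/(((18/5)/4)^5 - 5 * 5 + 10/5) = -72900000/2240951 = -32.53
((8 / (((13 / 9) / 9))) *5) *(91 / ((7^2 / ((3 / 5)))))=1944 / 7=277.71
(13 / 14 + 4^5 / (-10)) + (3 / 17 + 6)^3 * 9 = 694406711 / 343910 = 2019.15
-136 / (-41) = 136 / 41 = 3.32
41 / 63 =0.65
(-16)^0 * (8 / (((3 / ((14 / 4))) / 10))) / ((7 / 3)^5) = 3240 / 2401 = 1.35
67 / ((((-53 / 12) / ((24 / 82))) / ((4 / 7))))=-38592 / 15211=-2.54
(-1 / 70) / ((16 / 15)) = -3 / 224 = -0.01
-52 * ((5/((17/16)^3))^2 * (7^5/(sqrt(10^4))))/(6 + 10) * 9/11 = -2061939769344/265513259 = -7765.86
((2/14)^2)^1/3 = 1/147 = 0.01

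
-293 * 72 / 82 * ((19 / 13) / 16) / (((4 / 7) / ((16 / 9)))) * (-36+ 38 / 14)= 1297111 / 533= 2433.60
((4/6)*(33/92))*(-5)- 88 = -4103/46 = -89.20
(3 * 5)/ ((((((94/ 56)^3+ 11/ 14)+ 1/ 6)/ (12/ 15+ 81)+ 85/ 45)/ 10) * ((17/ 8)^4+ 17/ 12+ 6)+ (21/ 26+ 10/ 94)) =91002554508902400/ 38583653431096859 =2.36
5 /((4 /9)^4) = 32805 /256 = 128.14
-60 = -60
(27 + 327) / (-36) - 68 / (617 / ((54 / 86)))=-1576345 / 159186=-9.90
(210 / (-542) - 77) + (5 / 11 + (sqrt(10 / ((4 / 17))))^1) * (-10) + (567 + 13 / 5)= 7268678 / 14905 - 5 * sqrt(170)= 422.48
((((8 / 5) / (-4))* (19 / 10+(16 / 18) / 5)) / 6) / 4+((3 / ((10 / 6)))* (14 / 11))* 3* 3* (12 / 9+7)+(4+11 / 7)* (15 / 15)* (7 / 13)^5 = 291862674223 / 1696523400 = 172.04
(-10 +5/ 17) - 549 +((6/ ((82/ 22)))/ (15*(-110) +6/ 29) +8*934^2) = 38784480539989/ 5557878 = 6978289.29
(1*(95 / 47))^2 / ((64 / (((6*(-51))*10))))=-6904125 / 35344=-195.34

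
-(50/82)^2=-625/1681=-0.37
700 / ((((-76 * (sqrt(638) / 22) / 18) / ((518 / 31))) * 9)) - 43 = -181300 * sqrt(638) / 17081 - 43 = -311.10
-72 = -72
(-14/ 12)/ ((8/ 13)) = -91/ 48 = -1.90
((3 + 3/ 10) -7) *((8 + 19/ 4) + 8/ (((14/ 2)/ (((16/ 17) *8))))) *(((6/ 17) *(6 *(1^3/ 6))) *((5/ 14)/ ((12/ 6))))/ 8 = -0.62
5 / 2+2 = 9 / 2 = 4.50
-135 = -135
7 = 7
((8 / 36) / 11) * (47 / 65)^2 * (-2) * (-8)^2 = -565504 / 418275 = -1.35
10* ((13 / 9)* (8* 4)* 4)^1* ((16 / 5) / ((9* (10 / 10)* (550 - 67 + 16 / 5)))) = 20480 / 15147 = 1.35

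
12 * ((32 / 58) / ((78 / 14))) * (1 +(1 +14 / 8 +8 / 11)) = 22064 / 4147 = 5.32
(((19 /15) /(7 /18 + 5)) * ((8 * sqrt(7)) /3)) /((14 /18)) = 2736 * sqrt(7) /3395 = 2.13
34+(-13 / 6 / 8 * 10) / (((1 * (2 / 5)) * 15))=33.55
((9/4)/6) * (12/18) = 1/4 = 0.25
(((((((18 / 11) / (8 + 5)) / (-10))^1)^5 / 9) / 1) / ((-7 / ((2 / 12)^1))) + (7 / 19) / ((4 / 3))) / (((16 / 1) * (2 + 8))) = 27469296920773731 / 15906030978838000000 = 0.00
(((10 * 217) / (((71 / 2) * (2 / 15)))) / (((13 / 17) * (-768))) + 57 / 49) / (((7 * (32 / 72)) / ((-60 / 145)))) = -0.05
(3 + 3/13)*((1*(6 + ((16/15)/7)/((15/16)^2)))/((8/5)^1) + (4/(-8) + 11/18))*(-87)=-167359/150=-1115.73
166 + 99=265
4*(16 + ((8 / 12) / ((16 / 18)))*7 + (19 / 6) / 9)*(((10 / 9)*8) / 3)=186640 / 729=256.02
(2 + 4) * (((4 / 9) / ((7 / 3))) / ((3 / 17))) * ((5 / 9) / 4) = 170 / 189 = 0.90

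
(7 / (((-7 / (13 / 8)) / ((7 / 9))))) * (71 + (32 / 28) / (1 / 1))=-6565 / 72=-91.18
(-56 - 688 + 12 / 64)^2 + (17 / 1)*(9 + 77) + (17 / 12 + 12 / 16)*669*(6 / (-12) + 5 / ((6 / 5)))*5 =446433179 / 768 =581293.20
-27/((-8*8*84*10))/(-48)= -3/286720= -0.00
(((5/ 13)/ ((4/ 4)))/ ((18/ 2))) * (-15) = -25/ 39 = -0.64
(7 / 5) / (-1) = -7 / 5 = -1.40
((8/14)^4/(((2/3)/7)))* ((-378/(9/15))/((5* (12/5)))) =-2880/49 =-58.78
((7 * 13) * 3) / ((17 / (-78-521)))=-163527 / 17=-9619.24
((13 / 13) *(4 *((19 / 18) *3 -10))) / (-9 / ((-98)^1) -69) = 8036 / 20259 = 0.40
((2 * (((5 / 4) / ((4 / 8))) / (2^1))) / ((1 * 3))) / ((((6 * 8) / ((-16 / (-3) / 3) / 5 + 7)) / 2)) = 331 / 1296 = 0.26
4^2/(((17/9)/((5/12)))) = 60/17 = 3.53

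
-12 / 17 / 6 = -0.12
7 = 7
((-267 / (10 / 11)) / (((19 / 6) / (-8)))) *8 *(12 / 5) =6766848 / 475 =14246.00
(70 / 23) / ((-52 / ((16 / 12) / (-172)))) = 35 / 77142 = 0.00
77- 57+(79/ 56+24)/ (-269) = 299857/ 15064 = 19.91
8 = 8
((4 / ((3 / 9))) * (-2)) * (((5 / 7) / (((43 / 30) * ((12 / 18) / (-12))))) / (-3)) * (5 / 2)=-54000 / 301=-179.40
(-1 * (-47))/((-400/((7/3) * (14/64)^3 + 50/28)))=-0.21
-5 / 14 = -0.36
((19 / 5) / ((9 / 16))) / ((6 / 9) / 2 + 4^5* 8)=304 / 368655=0.00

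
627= 627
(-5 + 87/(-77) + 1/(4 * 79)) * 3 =-447225/24332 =-18.38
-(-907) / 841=907 / 841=1.08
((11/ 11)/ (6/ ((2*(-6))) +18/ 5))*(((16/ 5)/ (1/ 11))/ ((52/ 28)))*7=17248/ 403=42.80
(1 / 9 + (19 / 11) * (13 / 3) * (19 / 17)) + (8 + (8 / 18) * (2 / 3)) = 84686 / 5049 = 16.77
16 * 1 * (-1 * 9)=-144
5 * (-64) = -320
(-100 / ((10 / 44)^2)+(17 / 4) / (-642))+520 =-3636305 / 2568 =-1416.01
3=3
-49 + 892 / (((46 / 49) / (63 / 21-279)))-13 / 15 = -3934468 / 15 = -262297.87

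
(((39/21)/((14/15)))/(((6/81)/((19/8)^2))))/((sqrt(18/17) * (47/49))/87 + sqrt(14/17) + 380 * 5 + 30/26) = 12181361985/(256 * (611 * sqrt(34) + 18473 * sqrt(238) + 597040255)) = 0.08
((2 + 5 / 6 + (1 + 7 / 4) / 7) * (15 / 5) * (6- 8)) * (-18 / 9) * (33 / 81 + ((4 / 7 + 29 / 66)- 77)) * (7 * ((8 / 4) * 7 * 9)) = -85166899 / 33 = -2580815.12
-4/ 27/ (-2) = 2/ 27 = 0.07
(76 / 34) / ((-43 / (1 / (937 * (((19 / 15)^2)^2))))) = -101250 / 4698051473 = -0.00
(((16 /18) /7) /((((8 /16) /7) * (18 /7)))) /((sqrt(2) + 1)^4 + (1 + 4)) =44 /567 - 8 * sqrt(2) /189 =0.02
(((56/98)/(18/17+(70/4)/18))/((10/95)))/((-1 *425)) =-1368/217525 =-0.01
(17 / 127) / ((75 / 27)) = 153 / 3175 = 0.05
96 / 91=1.05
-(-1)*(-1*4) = -4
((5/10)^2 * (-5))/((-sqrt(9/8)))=5 * sqrt(2)/6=1.18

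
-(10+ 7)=-17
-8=-8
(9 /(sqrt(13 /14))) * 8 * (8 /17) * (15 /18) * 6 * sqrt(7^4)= 141120 * sqrt(182) /221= 8614.54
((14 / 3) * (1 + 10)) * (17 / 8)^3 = 378301 / 768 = 492.58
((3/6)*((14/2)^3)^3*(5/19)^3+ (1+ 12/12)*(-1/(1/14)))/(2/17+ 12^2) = 12249269301/4801300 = 2551.24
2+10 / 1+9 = 21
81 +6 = 87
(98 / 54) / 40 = 49 / 1080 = 0.05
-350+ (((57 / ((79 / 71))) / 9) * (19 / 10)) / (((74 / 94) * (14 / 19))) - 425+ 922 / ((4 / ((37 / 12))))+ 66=16657157 / 818440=20.35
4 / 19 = 0.21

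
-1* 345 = -345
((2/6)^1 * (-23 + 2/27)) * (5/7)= -3095/567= -5.46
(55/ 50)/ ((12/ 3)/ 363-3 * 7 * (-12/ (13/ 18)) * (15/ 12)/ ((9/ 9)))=51909/ 20582620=0.00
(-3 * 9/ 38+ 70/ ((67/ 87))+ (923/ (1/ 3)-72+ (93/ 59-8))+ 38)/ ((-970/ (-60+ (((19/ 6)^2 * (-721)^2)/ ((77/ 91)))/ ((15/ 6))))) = -68863319927250551/ 9616700280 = -7160805.47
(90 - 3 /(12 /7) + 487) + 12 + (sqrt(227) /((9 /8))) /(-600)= 2349 /4 - sqrt(227) /675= 587.23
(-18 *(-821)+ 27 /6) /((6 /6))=29565 /2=14782.50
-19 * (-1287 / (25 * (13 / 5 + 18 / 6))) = 24453 / 140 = 174.66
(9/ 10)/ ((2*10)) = 9/ 200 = 0.04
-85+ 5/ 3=-250/ 3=-83.33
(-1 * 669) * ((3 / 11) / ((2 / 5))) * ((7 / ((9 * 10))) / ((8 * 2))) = -1561 / 704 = -2.22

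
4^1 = 4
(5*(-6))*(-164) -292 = 4628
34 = 34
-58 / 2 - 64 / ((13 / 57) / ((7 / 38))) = -1049 / 13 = -80.69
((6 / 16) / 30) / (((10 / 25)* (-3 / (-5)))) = 5 / 96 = 0.05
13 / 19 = 0.68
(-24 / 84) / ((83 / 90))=-180 / 581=-0.31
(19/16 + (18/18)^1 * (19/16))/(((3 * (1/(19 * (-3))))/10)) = -1805/4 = -451.25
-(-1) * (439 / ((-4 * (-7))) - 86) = -1969 / 28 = -70.32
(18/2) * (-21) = -189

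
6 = 6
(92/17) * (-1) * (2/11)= -184/187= -0.98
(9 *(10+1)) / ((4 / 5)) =123.75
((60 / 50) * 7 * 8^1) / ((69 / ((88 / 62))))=4928 / 3565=1.38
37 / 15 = 2.47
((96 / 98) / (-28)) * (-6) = 0.21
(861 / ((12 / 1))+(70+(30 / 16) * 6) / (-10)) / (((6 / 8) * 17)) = 509 / 102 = 4.99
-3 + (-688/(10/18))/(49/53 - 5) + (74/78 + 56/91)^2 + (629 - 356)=4382861/7605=576.31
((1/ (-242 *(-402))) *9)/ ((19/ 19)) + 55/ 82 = 0.67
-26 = -26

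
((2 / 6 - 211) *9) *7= -13272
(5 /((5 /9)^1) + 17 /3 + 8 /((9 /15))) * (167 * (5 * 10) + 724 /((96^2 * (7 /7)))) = 134670067 /576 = 233802.20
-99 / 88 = -9 / 8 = -1.12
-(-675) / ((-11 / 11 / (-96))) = 64800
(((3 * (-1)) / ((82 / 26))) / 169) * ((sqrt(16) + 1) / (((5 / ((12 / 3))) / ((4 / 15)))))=-16 / 2665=-0.01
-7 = -7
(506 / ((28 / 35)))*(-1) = -1265 / 2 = -632.50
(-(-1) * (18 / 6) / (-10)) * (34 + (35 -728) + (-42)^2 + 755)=-558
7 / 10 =0.70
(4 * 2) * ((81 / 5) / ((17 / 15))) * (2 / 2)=1944 / 17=114.35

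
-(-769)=769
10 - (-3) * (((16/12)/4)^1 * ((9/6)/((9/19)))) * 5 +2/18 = 467/18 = 25.94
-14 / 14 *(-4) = 4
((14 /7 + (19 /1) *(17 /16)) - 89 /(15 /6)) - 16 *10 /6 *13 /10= -11539 /240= -48.08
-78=-78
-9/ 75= -3/ 25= -0.12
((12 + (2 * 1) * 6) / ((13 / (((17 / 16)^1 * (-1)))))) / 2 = -51 / 52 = -0.98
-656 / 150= -328 / 75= -4.37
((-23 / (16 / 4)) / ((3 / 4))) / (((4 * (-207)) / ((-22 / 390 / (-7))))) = 11 / 147420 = 0.00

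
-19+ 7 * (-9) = -82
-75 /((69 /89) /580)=-1290500 /23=-56108.70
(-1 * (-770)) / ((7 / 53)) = 5830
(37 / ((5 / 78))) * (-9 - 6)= -8658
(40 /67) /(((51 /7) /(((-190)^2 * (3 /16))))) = 631750 /1139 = 554.65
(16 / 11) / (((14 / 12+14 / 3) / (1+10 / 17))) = 2592 / 6545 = 0.40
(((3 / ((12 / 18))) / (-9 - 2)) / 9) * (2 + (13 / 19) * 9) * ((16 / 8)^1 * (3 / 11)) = -465 / 2299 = -0.20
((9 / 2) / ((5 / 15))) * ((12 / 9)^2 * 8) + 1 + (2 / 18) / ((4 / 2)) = 3475 / 18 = 193.06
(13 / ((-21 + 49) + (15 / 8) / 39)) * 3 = 4056 / 2917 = 1.39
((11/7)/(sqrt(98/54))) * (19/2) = 11.08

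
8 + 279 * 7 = 1961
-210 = -210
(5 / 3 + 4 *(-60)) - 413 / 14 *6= -1246 / 3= -415.33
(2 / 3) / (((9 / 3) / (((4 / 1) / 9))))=8 / 81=0.10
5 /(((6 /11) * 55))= 1 /6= 0.17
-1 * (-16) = 16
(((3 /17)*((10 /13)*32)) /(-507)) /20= -16 /37349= -0.00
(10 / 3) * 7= 70 / 3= 23.33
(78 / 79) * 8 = 7.90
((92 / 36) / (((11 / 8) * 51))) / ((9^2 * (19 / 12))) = 736 / 2590137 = 0.00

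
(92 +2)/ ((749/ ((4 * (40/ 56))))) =1880/ 5243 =0.36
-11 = -11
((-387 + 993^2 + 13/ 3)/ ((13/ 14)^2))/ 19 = 579571804/ 9633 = 60165.24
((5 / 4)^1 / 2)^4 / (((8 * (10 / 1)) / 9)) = 1125 / 65536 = 0.02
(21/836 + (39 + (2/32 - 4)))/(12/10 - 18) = -195555/93632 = -2.09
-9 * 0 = 0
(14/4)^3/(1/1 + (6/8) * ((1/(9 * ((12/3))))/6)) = 12348/289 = 42.73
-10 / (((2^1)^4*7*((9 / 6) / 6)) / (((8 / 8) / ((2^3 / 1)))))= -5 / 112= -0.04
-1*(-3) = 3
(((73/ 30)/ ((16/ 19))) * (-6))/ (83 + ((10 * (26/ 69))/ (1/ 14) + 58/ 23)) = -95703/ 763280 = -0.13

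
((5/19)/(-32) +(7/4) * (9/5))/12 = 9551/36480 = 0.26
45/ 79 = 0.57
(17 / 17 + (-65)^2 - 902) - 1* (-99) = 3423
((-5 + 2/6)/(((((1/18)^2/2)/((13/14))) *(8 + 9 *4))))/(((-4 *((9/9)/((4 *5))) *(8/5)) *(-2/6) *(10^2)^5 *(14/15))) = -3159/49280000000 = -0.00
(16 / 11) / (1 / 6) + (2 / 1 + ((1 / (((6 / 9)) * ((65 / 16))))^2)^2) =2110023286 / 196356875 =10.75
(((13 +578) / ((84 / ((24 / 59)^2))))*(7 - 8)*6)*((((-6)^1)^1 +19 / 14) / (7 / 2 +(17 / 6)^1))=16595280 / 3240811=5.12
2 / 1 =2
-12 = -12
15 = 15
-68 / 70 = -0.97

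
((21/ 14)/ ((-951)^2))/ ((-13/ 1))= -1/ 7838142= -0.00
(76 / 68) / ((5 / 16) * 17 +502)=304 / 137989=0.00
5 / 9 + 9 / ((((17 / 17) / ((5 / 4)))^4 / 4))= 88.45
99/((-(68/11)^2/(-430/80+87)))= -211.46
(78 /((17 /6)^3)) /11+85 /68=337607 /216172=1.56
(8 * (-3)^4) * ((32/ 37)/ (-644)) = -5184/ 5957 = -0.87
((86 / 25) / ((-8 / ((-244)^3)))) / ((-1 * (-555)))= 156162928 / 13875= 11254.99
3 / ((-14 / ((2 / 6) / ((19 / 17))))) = -17 / 266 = -0.06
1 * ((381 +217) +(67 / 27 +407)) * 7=190414 / 27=7052.37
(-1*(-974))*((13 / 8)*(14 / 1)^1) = 44317 / 2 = 22158.50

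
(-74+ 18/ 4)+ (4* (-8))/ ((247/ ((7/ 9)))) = -309445/ 4446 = -69.60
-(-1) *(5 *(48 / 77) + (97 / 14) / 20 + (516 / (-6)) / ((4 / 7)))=-452873 / 3080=-147.04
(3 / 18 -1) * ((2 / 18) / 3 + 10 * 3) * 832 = -1686880 / 81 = -20825.68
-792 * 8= -6336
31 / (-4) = -31 / 4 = -7.75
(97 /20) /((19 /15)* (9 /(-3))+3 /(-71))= -6887 /5456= -1.26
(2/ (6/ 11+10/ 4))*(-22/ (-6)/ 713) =484/ 143313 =0.00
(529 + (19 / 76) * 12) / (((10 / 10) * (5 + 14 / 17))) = 9044 / 99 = 91.35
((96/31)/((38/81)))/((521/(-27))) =-104976/306869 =-0.34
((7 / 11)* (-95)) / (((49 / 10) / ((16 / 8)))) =-1900 / 77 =-24.68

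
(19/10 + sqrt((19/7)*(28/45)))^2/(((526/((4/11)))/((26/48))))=247*sqrt(95)/1301850 + 61997/31244400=0.00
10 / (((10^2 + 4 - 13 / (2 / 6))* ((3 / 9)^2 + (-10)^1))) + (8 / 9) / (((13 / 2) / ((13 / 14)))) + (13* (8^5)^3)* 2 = 66680225714103394234 / 72891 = 914793674309632.11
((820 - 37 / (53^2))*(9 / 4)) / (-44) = -20730087 / 494384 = -41.93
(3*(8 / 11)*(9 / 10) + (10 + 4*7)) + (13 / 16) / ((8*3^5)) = 68367307 / 1710720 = 39.96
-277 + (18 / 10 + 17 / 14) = -19179 / 70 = -273.99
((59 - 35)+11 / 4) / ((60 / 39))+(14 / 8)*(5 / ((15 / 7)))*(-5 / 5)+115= 30793 / 240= 128.30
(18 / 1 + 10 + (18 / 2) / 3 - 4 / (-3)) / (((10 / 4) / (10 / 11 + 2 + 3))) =2522 / 33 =76.42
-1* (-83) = 83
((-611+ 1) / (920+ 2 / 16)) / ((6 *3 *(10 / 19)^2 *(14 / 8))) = -176168 / 2318715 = -0.08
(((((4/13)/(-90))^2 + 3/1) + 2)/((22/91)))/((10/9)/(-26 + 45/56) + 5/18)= 16900821133/190958625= 88.51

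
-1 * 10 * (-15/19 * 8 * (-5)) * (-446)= 2676000/19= 140842.11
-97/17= -5.71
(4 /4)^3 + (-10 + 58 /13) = -59 /13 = -4.54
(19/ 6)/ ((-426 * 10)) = -19/ 25560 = -0.00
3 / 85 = 0.04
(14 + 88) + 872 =974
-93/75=-31/25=-1.24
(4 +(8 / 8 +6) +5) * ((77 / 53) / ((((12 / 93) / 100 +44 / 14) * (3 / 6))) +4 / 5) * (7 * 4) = 3491413632 / 4520105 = 772.42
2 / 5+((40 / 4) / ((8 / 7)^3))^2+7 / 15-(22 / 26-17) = 791052859 / 12779520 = 61.90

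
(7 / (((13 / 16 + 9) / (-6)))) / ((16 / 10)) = -420 / 157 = -2.68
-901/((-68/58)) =1537/2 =768.50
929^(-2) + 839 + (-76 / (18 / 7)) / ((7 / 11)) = 6156071462 / 7767369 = 792.56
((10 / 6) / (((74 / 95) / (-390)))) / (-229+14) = 6175 / 1591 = 3.88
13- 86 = -73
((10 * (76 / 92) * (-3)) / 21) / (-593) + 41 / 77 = 561289 / 1050203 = 0.53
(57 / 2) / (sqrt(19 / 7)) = 3* sqrt(133) / 2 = 17.30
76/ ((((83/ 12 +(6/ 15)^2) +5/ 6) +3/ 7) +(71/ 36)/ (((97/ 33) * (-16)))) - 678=-18085689966/ 27040397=-668.84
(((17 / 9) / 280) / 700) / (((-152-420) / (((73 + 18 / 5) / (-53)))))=6511 / 267387120000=0.00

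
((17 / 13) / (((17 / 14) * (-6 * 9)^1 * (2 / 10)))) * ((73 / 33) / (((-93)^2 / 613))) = -1566215 / 100181367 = -0.02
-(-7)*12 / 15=28 / 5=5.60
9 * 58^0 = 9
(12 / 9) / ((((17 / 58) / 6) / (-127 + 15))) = -51968 / 17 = -3056.94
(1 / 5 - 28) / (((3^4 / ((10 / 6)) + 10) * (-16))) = 139 / 4688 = 0.03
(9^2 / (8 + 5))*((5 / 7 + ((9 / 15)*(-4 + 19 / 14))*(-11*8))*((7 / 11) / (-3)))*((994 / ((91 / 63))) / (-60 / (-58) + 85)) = -34386160662 / 23191025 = -1482.74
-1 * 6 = -6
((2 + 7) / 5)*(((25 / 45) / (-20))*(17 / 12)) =-17 / 240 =-0.07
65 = 65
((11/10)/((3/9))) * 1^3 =33/10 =3.30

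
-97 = -97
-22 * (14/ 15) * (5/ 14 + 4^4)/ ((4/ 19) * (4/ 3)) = -750101/ 40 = -18752.52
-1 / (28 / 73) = -73 / 28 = -2.61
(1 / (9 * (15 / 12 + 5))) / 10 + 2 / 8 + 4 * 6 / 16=7883 / 4500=1.75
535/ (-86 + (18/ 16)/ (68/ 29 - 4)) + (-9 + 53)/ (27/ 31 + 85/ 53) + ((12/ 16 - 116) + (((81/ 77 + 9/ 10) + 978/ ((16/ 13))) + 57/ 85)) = 23404992598131/ 33743977960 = 693.61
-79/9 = -8.78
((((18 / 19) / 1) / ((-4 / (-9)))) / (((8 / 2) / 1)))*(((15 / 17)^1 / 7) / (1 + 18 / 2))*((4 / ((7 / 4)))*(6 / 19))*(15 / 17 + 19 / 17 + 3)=7290 / 300713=0.02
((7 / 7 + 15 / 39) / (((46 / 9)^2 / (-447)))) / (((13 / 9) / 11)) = -32260437 / 178802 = -180.43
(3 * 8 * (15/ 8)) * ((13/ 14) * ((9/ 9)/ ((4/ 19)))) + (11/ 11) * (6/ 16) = 1392/ 7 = 198.86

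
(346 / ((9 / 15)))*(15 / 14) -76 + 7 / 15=56944 / 105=542.32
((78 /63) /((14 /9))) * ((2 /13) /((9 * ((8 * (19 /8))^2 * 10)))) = 1 /265335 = 0.00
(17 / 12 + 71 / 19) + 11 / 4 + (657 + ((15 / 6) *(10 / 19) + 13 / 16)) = 608333 / 912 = 667.03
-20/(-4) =5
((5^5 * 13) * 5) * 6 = 1218750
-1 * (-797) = 797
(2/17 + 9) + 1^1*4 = 223/17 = 13.12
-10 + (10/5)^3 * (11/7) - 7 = -31/7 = -4.43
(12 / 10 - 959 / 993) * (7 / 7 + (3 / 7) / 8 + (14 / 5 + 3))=2231797 / 1390200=1.61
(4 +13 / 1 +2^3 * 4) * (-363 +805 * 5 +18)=180320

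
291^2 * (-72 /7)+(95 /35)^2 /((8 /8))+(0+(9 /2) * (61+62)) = -85303483 /98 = -870443.70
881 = 881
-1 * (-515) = 515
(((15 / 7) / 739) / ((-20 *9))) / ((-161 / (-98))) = -1 / 101982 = -0.00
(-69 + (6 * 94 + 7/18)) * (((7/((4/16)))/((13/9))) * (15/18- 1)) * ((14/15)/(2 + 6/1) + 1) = -4182073/2340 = -1787.21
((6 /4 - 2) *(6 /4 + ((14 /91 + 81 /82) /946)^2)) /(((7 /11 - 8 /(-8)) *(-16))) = 1525416230233 /53250842151936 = 0.03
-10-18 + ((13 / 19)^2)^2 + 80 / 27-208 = -819208585 / 3518667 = -232.82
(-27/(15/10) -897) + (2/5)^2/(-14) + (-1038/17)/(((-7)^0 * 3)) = -935.36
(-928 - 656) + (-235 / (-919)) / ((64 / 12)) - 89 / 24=-70034875 / 44112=-1587.66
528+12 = 540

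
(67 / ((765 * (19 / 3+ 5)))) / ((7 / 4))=134 / 30345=0.00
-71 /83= -0.86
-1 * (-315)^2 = -99225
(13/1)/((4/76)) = 247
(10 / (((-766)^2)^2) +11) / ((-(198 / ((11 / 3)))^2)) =-631184773151 / 167321345318496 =-0.00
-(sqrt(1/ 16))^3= -1/ 64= -0.02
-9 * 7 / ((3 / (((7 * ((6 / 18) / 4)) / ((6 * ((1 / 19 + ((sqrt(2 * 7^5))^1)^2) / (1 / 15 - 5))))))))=34447 / 114960060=0.00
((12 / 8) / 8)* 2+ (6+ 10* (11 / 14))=797 / 56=14.23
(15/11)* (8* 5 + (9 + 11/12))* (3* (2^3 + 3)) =8985/4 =2246.25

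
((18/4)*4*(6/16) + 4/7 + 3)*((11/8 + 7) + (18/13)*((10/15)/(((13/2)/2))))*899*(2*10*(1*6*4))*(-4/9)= -60832147540/3549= -17140644.56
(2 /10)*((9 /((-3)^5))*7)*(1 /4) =-7 /540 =-0.01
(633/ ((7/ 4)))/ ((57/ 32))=27008/ 133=203.07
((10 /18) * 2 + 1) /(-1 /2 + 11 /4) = 76 /81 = 0.94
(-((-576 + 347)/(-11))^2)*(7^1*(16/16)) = -367087/121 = -3033.78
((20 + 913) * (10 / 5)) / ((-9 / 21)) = -4354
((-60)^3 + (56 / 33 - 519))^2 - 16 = 51052039577617 / 1089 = 46879742495.52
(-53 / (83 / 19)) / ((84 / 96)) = -8056 / 581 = -13.87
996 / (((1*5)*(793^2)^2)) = 996 / 1977255324005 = 0.00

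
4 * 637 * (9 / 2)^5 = 37614213 / 8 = 4701776.62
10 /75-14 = -208 /15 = -13.87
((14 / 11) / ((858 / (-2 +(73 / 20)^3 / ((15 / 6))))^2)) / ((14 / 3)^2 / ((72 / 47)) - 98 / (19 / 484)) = -20830000135419 / 98204858351600000000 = -0.00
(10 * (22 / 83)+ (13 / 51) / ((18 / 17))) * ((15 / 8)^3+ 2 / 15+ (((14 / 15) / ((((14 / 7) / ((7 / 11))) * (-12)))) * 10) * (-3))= 8175301781 / 378639360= 21.59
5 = 5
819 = 819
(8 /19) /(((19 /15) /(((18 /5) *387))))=167184 /361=463.11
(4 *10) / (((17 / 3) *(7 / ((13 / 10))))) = 156 / 119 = 1.31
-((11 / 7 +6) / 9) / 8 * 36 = -53 / 14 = -3.79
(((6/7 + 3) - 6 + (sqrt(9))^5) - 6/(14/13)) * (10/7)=16470/49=336.12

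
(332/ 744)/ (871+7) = 83/ 163308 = 0.00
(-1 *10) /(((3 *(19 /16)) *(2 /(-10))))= 800 /57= 14.04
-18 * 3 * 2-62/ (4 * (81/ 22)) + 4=-8765/ 81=-108.21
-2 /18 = -1 /9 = -0.11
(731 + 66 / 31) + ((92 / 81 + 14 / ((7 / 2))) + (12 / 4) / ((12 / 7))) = 7432709 / 10044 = 740.01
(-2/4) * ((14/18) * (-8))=28/9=3.11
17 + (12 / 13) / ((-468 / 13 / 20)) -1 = 604 / 39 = 15.49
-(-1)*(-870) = -870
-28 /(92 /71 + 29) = -1988 /2151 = -0.92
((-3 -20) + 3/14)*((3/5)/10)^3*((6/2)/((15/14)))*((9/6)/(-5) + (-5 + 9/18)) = 25839/390625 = 0.07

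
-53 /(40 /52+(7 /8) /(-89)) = -490568 /7029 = -69.79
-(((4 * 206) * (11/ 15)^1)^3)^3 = -10741322105697920643746640.00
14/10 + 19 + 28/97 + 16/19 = 198406/9215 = 21.53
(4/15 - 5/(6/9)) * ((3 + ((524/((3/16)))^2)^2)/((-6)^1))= 1072172866692238843/14580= 73537233655160.41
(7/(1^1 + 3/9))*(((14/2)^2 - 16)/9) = 77/4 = 19.25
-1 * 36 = -36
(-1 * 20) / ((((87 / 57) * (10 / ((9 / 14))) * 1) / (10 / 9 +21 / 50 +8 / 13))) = -8227 / 4550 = -1.81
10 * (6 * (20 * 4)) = 4800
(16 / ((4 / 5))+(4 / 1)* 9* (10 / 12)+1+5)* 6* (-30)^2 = 302400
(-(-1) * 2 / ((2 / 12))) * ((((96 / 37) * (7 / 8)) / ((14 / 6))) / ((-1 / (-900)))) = 388800 / 37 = 10508.11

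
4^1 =4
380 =380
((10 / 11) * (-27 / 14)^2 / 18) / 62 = 405 / 133672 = 0.00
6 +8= 14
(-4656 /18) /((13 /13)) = -776 /3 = -258.67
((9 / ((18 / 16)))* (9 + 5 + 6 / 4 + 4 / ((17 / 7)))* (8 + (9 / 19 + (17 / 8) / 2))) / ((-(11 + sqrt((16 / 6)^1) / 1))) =-55773861 / 458660 + 1690117* sqrt(6) / 229330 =-103.55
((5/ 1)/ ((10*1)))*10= 5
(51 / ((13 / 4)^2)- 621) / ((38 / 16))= -833064 / 3211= -259.44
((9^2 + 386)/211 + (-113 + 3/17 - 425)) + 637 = 363685/3587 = 101.39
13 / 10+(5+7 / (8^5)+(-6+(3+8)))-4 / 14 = 12632309 / 1146880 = 11.01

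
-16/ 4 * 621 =-2484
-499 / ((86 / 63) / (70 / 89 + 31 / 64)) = -227572443 / 489856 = -464.57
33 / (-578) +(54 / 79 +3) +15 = 850521 / 45662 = 18.63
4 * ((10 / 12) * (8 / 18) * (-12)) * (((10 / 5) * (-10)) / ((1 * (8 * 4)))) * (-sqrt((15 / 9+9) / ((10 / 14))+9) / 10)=-2 * sqrt(5385) / 27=-5.44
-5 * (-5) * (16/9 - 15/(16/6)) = -6925/72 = -96.18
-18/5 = -3.60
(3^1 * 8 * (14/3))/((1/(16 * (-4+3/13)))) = -87808/13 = -6754.46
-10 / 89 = -0.11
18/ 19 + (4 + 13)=341/ 19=17.95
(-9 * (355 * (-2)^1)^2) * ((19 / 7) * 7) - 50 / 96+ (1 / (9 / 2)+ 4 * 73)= -12412916395 / 144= -86200808.30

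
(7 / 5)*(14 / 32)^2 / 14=49 / 2560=0.02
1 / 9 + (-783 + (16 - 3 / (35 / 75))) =-48719 / 63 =-773.32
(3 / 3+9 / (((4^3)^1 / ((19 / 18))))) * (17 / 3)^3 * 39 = 8149.95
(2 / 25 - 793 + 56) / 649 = -18423 / 16225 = -1.14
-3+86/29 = -1/29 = -0.03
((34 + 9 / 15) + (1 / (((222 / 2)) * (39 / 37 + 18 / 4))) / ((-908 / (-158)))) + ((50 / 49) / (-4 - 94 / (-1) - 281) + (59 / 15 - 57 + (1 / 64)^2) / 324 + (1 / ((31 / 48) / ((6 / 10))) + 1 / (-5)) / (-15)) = 30877483656795659993 / 898056761488588800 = 34.38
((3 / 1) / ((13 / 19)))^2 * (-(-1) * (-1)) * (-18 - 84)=331398 / 169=1960.93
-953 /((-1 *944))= 953 /944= 1.01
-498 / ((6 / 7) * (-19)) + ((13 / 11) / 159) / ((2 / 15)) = 678681 / 22154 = 30.63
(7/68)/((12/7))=49/816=0.06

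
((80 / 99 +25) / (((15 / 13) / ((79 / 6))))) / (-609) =-74971 / 155034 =-0.48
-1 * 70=-70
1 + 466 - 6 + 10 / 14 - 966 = -3530 / 7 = -504.29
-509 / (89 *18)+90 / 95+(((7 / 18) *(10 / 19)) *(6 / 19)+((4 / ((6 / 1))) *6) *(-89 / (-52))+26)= 252163189 / 7518186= 33.54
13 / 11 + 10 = 123 / 11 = 11.18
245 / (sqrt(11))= 245* sqrt(11) / 11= 73.87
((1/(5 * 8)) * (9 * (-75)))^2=18225/64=284.77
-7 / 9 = -0.78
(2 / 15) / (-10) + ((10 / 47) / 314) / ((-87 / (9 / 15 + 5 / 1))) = -0.01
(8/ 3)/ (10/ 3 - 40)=-4/ 55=-0.07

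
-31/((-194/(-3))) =-93/194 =-0.48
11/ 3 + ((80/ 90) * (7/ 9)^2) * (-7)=-71/ 729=-0.10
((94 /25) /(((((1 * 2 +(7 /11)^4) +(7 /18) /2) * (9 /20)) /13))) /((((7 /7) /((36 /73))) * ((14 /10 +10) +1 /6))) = 61832339712 /31488332825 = 1.96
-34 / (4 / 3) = -51 / 2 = -25.50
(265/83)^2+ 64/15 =1494271/103335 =14.46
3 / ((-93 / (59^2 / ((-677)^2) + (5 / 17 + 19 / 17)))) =-11059073 / 241539383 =-0.05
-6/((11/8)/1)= -4.36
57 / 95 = 3 / 5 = 0.60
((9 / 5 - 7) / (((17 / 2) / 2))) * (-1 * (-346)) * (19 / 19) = -35984 / 85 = -423.34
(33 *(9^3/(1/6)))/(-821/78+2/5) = -5117580/359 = -14255.10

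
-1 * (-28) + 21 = 49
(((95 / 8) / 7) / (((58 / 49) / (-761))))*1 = -506065 / 464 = -1090.66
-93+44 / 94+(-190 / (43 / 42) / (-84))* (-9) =-112.42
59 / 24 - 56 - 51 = -2509 / 24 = -104.54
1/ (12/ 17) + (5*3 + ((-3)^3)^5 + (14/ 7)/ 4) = -172186681/ 12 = -14348890.08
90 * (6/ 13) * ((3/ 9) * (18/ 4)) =810/ 13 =62.31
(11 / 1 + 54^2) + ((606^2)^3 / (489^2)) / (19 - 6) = 15932163486.34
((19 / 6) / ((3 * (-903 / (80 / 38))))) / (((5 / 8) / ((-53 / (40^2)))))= 53 / 406350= 0.00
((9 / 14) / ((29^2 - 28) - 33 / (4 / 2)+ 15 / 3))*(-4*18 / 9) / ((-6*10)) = 0.00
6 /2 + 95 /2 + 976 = 2053 /2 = 1026.50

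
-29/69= -0.42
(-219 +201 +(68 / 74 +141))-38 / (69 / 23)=12349 / 111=111.25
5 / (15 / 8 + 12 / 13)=1.79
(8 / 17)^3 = 0.10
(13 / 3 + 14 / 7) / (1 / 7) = 133 / 3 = 44.33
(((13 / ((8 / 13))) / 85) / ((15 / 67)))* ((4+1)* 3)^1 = 11323 / 680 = 16.65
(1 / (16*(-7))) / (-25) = 1 / 2800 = 0.00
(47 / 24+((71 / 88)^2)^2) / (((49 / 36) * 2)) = 1285668201 / 1469253632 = 0.88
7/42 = 0.17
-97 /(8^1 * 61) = -97 /488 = -0.20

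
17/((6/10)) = 85/3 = 28.33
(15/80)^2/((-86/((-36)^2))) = -729/1376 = -0.53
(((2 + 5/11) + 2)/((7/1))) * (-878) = -6146/11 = -558.73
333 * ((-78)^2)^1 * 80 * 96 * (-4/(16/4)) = -15559464960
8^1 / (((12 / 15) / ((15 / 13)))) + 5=215 / 13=16.54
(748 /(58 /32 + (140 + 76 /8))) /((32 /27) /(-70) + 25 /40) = 10053120 /1236593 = 8.13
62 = 62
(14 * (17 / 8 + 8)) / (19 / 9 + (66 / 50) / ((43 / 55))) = 1097145 / 29408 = 37.31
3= 3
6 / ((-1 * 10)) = -3 / 5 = -0.60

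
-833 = -833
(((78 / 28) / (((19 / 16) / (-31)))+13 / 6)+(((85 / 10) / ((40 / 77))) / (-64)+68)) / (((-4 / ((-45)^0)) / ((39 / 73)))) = 74647703 / 198840320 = 0.38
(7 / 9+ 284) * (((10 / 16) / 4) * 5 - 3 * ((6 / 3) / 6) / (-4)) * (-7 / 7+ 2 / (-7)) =-84579 / 224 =-377.58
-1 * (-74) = 74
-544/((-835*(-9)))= -544/7515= -0.07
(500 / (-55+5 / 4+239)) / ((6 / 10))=10000 / 2223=4.50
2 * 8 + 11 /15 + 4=311 /15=20.73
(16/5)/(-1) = -16/5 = -3.20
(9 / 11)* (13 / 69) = 39 / 253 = 0.15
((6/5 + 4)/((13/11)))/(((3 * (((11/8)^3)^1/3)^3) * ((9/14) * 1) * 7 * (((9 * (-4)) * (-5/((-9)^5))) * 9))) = -97844723712/5358972025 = -18.26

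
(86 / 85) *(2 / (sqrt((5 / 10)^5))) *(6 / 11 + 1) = 688 *sqrt(2) / 55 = 17.69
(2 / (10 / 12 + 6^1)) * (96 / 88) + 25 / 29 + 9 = 133162 / 13079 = 10.18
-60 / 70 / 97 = -6 / 679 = -0.01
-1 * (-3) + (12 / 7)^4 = 27939 / 2401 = 11.64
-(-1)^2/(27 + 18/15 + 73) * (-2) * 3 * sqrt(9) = 45/253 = 0.18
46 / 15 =3.07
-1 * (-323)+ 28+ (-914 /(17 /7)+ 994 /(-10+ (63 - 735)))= -155420 /5797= -26.81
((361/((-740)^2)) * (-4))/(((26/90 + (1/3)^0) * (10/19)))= -61731/15880400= -0.00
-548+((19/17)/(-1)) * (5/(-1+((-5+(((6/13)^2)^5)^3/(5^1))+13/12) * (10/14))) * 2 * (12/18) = -7758236780108331323026894979507310950444/14208236375468552440520700815242070423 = -546.04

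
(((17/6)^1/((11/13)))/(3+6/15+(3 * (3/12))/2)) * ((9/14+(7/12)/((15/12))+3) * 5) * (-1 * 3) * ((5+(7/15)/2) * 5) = -149717555/104643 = -1430.75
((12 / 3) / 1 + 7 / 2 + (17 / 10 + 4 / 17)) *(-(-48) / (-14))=-19248 / 595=-32.35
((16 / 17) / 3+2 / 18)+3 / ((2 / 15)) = 7015 / 306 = 22.92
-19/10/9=-0.21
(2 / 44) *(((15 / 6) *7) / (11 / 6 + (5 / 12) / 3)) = 315 / 781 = 0.40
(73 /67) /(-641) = -73 /42947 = -0.00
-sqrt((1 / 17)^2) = -1 / 17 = -0.06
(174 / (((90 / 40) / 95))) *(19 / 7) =418760 / 21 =19940.95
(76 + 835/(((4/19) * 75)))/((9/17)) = 131461/540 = 243.45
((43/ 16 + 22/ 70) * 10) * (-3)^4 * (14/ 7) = 136161/ 28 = 4862.89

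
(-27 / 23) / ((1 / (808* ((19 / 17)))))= -414504 / 391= -1060.11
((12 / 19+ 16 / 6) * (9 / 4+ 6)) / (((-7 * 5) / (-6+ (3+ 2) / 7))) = 19129 / 4655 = 4.11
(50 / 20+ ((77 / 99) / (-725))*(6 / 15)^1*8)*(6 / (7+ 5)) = 162901 / 130500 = 1.25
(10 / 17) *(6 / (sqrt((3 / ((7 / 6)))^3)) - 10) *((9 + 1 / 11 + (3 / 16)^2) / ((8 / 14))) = -4497325 / 47872 + 6296255 *sqrt(14) / 1723392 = -80.27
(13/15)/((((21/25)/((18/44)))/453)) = 29445/154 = 191.20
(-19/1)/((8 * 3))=-19/24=-0.79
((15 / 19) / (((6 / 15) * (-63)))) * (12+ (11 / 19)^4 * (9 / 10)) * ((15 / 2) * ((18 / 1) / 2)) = -3548315025 / 138661544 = -25.59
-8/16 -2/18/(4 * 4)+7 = 935/144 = 6.49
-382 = -382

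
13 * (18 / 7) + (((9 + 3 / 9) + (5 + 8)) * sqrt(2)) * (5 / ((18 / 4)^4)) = 5360 * sqrt(2) / 19683 + 234 / 7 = 33.81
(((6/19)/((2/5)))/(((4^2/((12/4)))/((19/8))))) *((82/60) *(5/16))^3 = 344605/12582912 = 0.03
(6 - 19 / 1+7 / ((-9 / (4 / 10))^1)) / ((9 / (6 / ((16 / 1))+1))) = -2.03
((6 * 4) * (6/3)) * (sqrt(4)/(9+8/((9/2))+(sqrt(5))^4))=432/161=2.68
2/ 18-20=-179/ 9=-19.89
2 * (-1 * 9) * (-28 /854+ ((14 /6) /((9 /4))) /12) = -0.97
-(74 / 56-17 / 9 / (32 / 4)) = -547 / 504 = -1.09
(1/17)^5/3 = 1/4259571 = 0.00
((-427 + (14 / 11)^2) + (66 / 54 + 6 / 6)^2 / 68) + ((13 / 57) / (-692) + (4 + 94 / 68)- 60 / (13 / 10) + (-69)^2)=122314375179335 / 28478844108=4294.92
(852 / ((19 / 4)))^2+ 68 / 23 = 267157220 / 8303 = 32175.99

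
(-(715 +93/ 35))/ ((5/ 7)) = -25118/ 25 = -1004.72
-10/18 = -5/9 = -0.56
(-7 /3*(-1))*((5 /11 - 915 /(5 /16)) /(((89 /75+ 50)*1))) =-5635525 /42229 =-133.45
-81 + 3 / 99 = -2672 / 33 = -80.97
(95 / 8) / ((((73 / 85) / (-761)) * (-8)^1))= 6145075 / 4672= 1315.30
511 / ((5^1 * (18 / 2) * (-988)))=-511 / 44460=-0.01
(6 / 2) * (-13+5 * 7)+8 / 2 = 70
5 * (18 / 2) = 45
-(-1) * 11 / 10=11 / 10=1.10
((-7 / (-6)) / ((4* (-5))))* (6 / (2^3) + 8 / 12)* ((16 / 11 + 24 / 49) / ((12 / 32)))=-4454 / 10395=-0.43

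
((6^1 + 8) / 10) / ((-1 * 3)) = -7 / 15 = -0.47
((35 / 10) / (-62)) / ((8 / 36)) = -0.25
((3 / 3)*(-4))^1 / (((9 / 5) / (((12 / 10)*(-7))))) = 56 / 3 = 18.67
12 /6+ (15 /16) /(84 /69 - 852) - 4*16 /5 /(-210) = 338580091 /164371200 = 2.06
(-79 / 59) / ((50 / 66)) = -2607 / 1475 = -1.77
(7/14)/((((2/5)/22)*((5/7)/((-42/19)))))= -1617/19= -85.11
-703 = -703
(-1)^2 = 1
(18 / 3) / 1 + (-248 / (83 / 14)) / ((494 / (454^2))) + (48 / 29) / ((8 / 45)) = -17438.34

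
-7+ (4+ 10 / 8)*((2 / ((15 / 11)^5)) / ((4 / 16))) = 482839 / 253125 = 1.91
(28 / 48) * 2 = 7 / 6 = 1.17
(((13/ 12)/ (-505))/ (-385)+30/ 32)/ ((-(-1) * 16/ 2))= 8749177/ 74659200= 0.12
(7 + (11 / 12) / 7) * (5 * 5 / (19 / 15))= 74875 / 532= 140.74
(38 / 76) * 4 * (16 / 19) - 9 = -139 / 19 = -7.32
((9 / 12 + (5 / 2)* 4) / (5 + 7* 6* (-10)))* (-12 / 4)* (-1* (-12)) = 387 / 415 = 0.93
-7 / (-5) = 7 / 5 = 1.40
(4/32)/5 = 1/40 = 0.02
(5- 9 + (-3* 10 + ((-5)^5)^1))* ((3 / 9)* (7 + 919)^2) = -902922228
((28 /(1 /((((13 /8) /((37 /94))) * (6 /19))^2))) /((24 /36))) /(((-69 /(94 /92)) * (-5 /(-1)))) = -1105403481 /5228731220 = -0.21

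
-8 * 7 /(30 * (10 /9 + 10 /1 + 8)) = -21 /215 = -0.10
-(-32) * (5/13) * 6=960/13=73.85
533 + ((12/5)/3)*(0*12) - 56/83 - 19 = 513.33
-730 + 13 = -717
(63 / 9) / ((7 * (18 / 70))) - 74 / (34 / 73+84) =83596 / 27747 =3.01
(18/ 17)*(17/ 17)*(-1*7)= -126/ 17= -7.41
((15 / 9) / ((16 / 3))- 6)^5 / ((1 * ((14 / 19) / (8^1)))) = -16938015367 / 262144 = -64613.40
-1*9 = -9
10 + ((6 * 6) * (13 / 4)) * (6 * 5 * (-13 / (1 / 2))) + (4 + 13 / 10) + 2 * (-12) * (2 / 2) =-91268.70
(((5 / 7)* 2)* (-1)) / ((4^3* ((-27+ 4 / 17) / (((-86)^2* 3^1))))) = 94299 / 5096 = 18.50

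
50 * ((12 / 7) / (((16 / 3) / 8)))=900 / 7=128.57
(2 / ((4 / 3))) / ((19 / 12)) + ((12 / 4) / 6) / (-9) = 305 / 342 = 0.89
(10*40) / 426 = 200 / 213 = 0.94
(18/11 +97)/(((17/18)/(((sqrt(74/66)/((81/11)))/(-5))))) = -434*sqrt(1221)/5049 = -3.00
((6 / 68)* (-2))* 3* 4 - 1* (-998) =16930 / 17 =995.88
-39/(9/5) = -65/3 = -21.67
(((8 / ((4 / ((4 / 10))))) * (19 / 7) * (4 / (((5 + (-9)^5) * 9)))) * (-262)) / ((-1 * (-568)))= 2489 / 330129765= 0.00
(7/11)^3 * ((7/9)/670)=2401/8025930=0.00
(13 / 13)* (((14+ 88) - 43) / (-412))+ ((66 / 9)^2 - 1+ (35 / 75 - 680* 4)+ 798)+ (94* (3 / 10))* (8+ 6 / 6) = -29943931 / 18540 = -1615.10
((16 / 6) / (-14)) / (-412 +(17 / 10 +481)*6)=-20 / 260841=-0.00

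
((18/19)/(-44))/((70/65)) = -0.02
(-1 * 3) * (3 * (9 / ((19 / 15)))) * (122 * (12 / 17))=-1778760 / 323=-5507.00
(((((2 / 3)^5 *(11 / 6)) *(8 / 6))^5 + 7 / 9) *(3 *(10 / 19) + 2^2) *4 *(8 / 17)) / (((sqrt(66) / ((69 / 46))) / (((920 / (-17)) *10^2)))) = -3049360772128649600960000 *sqrt(66) / 3021955355524681302507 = -8197.71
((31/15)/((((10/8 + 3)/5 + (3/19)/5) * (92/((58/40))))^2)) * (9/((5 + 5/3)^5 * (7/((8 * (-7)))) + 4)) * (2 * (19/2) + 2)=-20583236997/270732631448000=-0.00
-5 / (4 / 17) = -85 / 4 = -21.25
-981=-981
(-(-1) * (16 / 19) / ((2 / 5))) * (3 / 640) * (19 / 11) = 3 / 176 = 0.02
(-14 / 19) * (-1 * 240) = 3360 / 19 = 176.84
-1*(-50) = 50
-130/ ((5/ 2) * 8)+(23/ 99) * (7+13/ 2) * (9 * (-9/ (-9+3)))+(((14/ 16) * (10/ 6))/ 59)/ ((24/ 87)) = 4477229/ 124608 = 35.93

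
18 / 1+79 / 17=385 / 17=22.65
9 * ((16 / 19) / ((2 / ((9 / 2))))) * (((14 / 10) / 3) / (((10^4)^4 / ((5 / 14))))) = 27 / 95000000000000000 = 0.00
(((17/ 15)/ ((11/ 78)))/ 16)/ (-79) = -221/ 34760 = -0.01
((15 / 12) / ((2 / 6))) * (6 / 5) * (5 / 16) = 45 / 32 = 1.41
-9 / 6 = -3 / 2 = -1.50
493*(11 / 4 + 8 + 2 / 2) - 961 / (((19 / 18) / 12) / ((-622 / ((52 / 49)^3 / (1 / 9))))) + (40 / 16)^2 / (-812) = 86439713067105 / 135581264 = 637549.10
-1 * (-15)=15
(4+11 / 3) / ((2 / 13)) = 299 / 6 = 49.83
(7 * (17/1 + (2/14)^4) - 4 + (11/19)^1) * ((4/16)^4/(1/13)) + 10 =26475731/1668352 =15.87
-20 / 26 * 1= -10 / 13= -0.77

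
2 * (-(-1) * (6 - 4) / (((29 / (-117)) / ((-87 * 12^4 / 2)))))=14556672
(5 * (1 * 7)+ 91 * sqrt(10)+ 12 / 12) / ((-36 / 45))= -455 * sqrt(10) / 4 - 45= -404.71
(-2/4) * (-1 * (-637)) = -318.50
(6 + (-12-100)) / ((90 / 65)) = -689 / 9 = -76.56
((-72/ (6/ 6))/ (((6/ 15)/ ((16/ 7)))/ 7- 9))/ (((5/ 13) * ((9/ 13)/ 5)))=54080/ 359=150.64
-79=-79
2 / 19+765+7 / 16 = 232725 / 304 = 765.54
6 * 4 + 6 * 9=78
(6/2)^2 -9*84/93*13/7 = -189/31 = -6.10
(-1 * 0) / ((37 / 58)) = 0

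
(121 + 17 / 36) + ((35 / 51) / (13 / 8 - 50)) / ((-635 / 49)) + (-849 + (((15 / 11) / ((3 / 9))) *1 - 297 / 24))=-162305664421 / 220580712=-735.81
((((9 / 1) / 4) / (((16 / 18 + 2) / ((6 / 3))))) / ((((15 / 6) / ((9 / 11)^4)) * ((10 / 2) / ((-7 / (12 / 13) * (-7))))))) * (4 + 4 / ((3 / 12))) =8680203 / 146410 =59.29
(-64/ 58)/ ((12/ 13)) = -104/ 87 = -1.20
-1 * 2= -2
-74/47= -1.57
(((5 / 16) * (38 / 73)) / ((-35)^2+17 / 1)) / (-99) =-95 / 71807472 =-0.00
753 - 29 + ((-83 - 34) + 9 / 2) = 1223 / 2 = 611.50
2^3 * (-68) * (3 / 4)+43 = -365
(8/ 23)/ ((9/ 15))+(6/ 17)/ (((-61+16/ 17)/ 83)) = 6478/ 70449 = 0.09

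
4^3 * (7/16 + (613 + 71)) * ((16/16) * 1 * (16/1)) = 700864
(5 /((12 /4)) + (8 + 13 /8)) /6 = 271 /144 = 1.88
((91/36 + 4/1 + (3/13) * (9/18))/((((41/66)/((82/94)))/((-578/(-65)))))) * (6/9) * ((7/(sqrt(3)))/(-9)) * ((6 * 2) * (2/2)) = -298.00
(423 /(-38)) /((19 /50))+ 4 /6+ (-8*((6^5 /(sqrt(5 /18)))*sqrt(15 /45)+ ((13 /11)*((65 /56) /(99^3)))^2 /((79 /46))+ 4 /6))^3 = -385302533993567906799355797138380030858644904528*sqrt(30) /6668864583126551938621130726232225-736054573360882974923590159465682521956040038870034907832406845302851 /9906410218388353965368360096761278728591784633009358153920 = -316528303916192.02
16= 16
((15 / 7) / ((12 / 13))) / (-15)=-13 / 84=-0.15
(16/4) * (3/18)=2/3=0.67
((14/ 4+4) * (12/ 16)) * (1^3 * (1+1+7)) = 405/ 8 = 50.62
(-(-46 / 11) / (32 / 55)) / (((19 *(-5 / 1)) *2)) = -23 / 608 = -0.04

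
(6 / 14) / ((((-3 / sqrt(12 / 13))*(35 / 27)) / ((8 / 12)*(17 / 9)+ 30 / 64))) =-1493*sqrt(39) / 50960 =-0.18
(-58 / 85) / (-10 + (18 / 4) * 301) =-116 / 228565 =-0.00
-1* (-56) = 56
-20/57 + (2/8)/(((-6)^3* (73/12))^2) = -46042541/131221296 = -0.35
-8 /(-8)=1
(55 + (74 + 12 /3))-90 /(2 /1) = 88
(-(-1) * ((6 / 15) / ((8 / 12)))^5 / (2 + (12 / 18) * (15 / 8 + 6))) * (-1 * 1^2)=-972 / 90625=-0.01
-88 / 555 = -0.16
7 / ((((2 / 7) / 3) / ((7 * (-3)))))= -3087 / 2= -1543.50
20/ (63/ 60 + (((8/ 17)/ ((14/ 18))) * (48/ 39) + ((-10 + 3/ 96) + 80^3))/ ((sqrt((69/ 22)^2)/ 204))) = 418600/ 697003784679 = 0.00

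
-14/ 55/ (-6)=7/ 165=0.04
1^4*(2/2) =1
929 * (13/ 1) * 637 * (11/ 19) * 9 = 761611851/ 19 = 40084834.26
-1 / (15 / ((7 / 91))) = -1 / 195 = -0.01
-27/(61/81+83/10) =-2.98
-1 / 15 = -0.07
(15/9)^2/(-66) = -25/594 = -0.04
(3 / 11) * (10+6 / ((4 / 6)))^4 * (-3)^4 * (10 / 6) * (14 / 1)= 738920070 / 11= 67174551.82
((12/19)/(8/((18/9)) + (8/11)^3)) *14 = 55902/27721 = 2.02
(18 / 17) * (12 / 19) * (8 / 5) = 1728 / 1615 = 1.07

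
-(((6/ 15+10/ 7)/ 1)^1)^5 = -1073741824/ 52521875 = -20.44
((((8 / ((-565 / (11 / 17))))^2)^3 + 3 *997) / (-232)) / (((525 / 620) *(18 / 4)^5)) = -1164882992963735121148087294864 / 141183537486023221459886340703125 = -0.01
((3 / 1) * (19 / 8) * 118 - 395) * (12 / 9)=1783 / 3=594.33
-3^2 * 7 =-63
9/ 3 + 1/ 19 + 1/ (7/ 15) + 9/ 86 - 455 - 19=-5360989/ 11438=-468.70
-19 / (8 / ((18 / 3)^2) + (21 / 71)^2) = -862011 / 14051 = -61.35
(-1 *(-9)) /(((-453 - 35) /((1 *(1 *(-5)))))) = 45 /488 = 0.09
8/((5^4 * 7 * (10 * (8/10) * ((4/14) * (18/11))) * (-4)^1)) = -11/90000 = -0.00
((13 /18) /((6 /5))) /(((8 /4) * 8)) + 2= 3521 /1728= 2.04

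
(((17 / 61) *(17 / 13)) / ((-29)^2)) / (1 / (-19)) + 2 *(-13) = -17345229 / 666913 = -26.01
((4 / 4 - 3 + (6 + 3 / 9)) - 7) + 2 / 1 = -2 / 3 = -0.67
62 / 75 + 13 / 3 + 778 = 19579 / 25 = 783.16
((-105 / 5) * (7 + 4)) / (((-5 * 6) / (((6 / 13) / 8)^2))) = 693 / 27040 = 0.03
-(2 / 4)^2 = -1 / 4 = -0.25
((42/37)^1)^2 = 1764/1369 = 1.29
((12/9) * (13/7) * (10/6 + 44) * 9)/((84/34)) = 60554/147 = 411.93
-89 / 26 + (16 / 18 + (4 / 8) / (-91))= -160 / 63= -2.54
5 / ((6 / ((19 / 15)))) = 19 / 18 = 1.06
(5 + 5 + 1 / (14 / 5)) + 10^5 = 1400145 / 14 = 100010.36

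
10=10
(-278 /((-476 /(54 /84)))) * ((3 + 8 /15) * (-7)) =-9.29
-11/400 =-0.03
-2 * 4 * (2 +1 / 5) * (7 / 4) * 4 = -616 / 5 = -123.20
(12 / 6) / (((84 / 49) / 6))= 7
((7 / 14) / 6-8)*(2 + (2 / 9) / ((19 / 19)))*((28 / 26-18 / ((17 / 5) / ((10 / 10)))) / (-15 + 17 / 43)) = -4759025 / 936819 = -5.08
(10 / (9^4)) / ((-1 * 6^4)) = -5 / 4251528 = -0.00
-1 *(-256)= 256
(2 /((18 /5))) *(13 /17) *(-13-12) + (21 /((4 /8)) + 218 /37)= 210991 /5661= 37.27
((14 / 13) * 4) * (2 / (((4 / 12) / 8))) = 2688 / 13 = 206.77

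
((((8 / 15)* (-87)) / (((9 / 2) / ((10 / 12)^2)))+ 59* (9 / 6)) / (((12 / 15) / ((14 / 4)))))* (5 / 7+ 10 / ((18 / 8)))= 1835.79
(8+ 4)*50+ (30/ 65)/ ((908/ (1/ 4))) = 14164803/ 23608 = 600.00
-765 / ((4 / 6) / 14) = -16065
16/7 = 2.29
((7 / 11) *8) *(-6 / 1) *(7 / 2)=-1176 / 11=-106.91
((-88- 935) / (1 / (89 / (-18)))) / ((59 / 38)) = 576631 / 177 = 3257.80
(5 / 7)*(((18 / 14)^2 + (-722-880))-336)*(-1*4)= 1897620 / 343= 5532.42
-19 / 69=-0.28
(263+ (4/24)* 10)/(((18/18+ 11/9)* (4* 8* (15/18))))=3573/800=4.47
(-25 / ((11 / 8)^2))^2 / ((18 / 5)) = 6400000 / 131769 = 48.57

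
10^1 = 10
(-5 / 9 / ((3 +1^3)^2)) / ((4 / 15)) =-25 / 192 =-0.13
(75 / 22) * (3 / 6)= 75 / 44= 1.70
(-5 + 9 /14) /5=-61 /70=-0.87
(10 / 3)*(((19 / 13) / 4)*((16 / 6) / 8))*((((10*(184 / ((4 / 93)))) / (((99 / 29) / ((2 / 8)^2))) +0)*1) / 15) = 1964315 / 92664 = 21.20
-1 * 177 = -177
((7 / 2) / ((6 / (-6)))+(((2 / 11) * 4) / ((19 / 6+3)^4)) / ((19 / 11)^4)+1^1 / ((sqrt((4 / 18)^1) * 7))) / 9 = -1709670150151 / 4396365642258+sqrt(2) / 42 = -0.36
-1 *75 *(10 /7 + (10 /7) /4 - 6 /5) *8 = -2460 /7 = -351.43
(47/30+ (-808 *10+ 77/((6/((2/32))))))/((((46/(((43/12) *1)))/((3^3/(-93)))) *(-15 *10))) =-1792713/1472000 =-1.22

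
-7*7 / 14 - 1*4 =-15 / 2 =-7.50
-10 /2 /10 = -1 /2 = -0.50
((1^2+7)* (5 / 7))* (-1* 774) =-4422.86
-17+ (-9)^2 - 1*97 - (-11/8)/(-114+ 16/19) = -567809/17200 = -33.01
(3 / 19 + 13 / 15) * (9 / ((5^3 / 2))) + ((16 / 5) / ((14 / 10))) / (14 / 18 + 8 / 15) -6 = -20152674 / 4904375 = -4.11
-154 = -154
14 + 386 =400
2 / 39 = 0.05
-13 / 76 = -0.17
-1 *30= -30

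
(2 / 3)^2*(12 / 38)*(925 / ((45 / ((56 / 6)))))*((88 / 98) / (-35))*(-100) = 5209600 / 75411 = 69.08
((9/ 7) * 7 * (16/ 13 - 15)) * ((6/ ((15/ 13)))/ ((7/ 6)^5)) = -25054272/ 84035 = -298.14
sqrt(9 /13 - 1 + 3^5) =sqrt(41015) /13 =15.58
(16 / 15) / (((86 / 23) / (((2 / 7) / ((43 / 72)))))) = 8832 / 64715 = 0.14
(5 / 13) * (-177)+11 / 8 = -6937 / 104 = -66.70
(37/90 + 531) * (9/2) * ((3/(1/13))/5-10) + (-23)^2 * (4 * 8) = 1166703/100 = 11667.03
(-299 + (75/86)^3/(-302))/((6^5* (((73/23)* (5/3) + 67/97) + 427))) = -11648863603823/131169797567248896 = -0.00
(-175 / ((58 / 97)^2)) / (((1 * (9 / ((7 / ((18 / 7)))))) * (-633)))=80682175 / 344964744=0.23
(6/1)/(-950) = -3/475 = -0.01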